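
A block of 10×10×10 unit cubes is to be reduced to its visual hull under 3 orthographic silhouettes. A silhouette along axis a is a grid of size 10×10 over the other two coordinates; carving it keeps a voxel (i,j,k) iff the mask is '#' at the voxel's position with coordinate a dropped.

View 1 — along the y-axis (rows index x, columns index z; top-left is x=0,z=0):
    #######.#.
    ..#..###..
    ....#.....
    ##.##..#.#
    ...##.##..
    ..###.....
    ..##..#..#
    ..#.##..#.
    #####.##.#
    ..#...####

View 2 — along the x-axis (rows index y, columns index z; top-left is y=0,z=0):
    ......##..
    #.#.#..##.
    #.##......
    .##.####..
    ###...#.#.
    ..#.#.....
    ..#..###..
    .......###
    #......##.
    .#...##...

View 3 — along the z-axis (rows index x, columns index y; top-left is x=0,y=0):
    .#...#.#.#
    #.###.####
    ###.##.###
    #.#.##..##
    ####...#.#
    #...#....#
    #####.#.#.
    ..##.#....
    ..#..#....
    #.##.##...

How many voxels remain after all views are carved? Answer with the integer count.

initial block: 10^3 = 1000
carve view 1 (along y, XZ-mask fill 47/100): 470 voxels remain
carve view 2 (along x, YZ-mask fill 36/100): 175 voxels remain
carve view 3 (along z, XY-mask fill 52/100): 80 voxels remain

voxel count = 80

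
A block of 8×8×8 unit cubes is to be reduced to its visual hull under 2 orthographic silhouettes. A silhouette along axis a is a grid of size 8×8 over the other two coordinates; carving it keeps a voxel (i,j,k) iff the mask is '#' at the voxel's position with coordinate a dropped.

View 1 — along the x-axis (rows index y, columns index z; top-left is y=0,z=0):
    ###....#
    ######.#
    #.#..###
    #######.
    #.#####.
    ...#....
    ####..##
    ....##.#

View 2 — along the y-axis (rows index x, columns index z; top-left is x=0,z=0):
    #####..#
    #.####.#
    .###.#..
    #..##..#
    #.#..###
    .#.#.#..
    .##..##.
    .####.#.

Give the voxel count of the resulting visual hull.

voxel count = 183

full grid |V| = 512
  1. axis=0 (YZ plane), |mask|=39  ⇒  voxels=312
  2. axis=1 (XZ plane), |mask|=37  ⇒  voxels=183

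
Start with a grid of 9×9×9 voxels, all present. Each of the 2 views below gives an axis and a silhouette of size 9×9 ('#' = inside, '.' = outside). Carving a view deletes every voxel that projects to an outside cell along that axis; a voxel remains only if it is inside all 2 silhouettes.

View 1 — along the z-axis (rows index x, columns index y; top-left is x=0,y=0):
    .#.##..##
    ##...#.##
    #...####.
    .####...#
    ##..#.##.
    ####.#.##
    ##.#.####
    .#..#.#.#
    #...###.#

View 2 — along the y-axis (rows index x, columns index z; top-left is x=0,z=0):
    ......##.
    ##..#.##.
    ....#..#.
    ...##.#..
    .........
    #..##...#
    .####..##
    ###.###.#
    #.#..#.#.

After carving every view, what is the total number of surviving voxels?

start: 9×9×9 = 729 voxels
[1] z-view keeps 48 columns → grid now 432
[2] y-view keeps 33 columns → grid now 178

voxel count = 178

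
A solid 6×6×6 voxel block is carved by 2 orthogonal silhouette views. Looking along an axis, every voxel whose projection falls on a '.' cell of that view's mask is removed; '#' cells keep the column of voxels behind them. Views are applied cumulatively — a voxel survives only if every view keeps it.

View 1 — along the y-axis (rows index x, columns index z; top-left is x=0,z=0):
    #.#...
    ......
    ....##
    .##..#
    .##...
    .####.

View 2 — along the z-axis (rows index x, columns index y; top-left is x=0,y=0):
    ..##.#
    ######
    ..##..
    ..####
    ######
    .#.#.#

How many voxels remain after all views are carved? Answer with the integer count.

46 voxels

before carving: 216 voxels (6×6×6)
  1. axis=1 (XZ plane), |mask|=13  ⇒  voxels=78
  2. axis=2 (XY plane), |mask|=24  ⇒  voxels=46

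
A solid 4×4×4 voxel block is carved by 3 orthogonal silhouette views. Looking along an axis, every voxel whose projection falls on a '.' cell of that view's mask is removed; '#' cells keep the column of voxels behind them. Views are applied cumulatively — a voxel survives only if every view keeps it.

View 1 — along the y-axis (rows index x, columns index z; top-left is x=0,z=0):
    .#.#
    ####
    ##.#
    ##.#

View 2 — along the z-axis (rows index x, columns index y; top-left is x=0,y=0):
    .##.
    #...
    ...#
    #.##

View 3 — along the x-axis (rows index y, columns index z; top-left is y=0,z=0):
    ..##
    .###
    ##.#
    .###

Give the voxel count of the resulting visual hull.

start: 4×4×4 = 64 voxels
carve view 1 (along y, XZ-mask fill 12/16): 48 voxels remain
carve view 2 (along z, XY-mask fill 7/16): 20 voxels remain
carve view 3 (along x, YZ-mask fill 11/16): 14 voxels remain

|visual hull| = 14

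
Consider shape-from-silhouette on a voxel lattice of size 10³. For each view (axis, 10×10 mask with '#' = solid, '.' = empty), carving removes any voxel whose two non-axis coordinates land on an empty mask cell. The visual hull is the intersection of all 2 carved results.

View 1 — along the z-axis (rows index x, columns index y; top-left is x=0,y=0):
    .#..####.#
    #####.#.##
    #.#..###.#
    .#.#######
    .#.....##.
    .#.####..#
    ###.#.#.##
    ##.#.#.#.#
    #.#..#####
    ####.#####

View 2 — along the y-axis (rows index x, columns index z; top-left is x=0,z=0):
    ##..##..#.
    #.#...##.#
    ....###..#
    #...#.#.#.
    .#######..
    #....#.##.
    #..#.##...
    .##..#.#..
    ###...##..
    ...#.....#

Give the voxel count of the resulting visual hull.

|visual hull| = 276

full grid |V| = 1000
step 1: project along z, AND mask (66/100) → |grid| = 660
step 2: project along y, AND mask (44/100) → |grid| = 276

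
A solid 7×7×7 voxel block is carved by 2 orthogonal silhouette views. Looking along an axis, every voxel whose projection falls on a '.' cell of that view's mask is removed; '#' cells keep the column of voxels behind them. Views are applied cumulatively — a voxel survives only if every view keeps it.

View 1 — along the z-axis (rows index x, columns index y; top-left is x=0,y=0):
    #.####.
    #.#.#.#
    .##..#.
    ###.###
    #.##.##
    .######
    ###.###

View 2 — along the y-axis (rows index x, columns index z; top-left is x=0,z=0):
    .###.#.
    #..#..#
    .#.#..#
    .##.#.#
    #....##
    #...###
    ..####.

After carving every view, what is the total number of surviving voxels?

initial block: 7^3 = 343
step 1: project along z, AND mask (35/49) → |grid| = 245
step 2: project along y, AND mask (25/49) → |grid| = 128

128 voxels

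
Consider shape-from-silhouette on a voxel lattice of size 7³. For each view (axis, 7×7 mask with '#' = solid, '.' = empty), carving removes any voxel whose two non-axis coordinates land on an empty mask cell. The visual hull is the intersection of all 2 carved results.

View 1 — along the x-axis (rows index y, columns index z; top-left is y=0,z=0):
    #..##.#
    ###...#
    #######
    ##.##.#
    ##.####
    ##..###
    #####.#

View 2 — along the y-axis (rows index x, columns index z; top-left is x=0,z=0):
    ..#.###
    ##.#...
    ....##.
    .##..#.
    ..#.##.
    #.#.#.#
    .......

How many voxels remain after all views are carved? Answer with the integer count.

initial block: 7^3 = 343
V1 x: intersect with YZ mask (37 set) -- 259 left
V2 y: intersect with XZ mask (19 set) -- 93 left

|visual hull| = 93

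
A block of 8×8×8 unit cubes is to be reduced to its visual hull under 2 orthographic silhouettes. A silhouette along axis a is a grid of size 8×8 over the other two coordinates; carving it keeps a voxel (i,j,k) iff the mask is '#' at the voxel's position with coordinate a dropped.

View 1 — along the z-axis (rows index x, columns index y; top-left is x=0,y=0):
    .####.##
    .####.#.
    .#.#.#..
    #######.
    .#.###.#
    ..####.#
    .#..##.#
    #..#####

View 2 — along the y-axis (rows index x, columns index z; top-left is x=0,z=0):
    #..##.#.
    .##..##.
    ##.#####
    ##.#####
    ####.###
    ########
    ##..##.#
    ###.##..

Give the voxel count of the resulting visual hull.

remaining voxels: 239

full grid |V| = 512
carve view 1 (along z, XY-mask fill 41/64): 328 voxels remain
carve view 2 (along y, XZ-mask fill 47/64): 239 voxels remain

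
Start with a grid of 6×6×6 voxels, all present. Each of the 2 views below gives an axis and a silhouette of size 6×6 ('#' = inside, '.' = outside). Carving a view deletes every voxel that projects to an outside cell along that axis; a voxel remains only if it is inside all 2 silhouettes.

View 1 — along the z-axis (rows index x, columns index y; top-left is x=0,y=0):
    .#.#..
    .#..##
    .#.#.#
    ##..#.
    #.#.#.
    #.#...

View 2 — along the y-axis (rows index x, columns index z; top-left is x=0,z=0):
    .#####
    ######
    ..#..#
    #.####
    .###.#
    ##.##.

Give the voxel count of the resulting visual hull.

before carving: 216 voxels (6×6×6)
after view 1 [z-axis, 16 of 36 cells solid] → remaining = 96
after view 2 [y-axis, 26 of 36 cells solid] → remaining = 69

remaining voxels: 69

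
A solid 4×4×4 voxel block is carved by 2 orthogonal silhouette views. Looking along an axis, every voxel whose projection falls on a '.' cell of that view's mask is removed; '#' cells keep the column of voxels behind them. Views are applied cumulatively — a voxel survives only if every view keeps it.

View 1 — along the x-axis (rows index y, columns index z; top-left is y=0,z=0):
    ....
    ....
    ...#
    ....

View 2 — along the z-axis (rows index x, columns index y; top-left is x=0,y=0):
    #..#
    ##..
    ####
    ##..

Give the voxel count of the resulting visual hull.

start: 4×4×4 = 64 voxels
[1] x-view keeps 1 columns → grid now 4
[2] z-view keeps 10 columns → grid now 1

voxel count = 1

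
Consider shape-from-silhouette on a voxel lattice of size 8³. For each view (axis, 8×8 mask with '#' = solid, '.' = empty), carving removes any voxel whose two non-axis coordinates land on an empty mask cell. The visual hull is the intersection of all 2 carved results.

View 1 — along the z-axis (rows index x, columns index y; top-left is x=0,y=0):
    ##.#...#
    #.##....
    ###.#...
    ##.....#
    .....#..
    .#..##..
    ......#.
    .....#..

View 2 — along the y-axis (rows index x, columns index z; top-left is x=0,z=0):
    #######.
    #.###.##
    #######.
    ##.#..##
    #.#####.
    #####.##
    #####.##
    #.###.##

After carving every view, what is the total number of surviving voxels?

129 voxels

initial block: 8^3 = 512
  1. axis=2 (XY plane), |mask|=20  ⇒  voxels=160
  2. axis=1 (XZ plane), |mask|=51  ⇒  voxels=129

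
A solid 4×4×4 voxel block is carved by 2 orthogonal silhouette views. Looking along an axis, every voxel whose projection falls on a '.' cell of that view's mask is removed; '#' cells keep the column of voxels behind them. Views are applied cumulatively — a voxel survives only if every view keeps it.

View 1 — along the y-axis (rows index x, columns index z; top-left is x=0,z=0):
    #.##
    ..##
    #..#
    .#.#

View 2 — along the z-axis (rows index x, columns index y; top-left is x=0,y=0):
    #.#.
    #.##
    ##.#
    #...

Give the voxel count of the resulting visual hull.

|visual hull| = 20

start: 4×4×4 = 64 voxels
[1] y-view keeps 9 columns → grid now 36
[2] z-view keeps 9 columns → grid now 20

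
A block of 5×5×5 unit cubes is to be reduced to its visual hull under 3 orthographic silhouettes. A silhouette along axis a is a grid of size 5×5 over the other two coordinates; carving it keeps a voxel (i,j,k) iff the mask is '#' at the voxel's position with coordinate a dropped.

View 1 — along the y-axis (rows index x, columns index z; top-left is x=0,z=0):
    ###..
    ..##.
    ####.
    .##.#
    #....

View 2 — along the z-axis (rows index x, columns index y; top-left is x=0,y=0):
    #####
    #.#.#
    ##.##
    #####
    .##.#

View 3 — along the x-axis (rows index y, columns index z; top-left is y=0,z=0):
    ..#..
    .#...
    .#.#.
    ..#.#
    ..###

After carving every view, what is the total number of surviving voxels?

initial block: 5^3 = 125
V1 y: intersect with XZ mask (13 set) -- 65 left
V2 z: intersect with XY mask (20 set) -- 55 left
V3 x: intersect with YZ mask (9 set) -- 21 left

|visual hull| = 21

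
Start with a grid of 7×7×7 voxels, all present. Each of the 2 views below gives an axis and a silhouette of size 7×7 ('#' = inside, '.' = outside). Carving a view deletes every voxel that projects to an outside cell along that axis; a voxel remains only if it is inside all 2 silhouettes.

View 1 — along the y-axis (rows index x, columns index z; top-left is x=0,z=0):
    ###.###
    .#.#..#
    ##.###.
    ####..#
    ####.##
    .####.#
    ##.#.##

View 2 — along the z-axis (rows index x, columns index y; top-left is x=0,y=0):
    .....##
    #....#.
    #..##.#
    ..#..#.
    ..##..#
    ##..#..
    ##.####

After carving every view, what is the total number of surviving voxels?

start: 7×7×7 = 343 voxels
[1] y-view keeps 35 columns → grid now 245
[2] z-view keeps 22 columns → grid now 111

111 voxels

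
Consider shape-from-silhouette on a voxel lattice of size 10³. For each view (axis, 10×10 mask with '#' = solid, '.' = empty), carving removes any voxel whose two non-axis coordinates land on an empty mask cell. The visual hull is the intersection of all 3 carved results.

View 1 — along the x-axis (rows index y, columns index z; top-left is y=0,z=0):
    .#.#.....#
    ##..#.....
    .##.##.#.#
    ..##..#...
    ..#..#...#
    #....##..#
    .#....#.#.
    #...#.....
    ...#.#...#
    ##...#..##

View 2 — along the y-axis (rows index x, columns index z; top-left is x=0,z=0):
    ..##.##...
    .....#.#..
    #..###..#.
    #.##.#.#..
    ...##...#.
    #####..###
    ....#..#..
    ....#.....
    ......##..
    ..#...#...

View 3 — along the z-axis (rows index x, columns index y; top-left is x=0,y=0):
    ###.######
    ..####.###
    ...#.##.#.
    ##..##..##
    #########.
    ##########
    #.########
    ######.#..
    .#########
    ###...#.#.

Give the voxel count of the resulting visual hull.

start: 10×10×10 = 1000 voxels
[1] x-view keeps 35 columns → grid now 350
[2] y-view keeps 34 columns → grid now 105
[3] z-view keeps 75 columns → grid now 79

79 voxels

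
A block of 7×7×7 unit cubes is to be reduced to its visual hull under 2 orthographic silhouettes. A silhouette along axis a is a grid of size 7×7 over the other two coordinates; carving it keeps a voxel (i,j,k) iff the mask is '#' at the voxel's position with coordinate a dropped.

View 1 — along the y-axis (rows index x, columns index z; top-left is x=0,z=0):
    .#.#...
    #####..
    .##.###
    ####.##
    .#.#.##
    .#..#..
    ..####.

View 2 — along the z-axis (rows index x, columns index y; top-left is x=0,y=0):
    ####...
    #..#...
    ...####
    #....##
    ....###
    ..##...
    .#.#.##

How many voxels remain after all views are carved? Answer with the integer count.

|visual hull| = 88

start: 7×7×7 = 343 voxels
V1 y: intersect with XZ mask (28 set) -- 196 left
V2 z: intersect with XY mask (22 set) -- 88 left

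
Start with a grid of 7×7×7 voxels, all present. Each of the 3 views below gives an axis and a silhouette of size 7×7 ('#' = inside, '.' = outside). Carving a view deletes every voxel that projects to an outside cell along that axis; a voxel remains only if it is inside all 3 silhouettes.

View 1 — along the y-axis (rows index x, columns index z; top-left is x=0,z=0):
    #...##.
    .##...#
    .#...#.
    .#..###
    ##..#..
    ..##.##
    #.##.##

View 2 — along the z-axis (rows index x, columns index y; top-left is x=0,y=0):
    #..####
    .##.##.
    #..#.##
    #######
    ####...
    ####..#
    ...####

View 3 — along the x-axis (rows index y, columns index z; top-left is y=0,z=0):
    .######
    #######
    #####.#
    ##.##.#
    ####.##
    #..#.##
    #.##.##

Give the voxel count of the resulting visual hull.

91 voxels

initial block: 7^3 = 343
after view 1 [y-axis, 24 of 49 cells solid] → remaining = 168
after view 2 [z-axis, 33 of 49 cells solid] → remaining = 115
after view 3 [x-axis, 39 of 49 cells solid] → remaining = 91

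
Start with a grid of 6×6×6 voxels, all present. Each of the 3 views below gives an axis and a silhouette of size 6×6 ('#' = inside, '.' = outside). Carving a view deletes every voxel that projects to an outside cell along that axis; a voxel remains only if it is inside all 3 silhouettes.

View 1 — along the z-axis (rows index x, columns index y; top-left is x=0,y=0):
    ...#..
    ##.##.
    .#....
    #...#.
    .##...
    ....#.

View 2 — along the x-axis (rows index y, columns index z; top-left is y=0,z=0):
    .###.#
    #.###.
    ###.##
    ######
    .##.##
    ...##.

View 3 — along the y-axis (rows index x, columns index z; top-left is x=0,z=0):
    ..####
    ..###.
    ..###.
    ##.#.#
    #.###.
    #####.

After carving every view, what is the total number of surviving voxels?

|visual hull| = 32

initial block: 6^3 = 216
after view 1 [z-axis, 11 of 36 cells solid] → remaining = 66
after view 2 [x-axis, 25 of 36 cells solid] → remaining = 49
after view 3 [y-axis, 23 of 36 cells solid] → remaining = 32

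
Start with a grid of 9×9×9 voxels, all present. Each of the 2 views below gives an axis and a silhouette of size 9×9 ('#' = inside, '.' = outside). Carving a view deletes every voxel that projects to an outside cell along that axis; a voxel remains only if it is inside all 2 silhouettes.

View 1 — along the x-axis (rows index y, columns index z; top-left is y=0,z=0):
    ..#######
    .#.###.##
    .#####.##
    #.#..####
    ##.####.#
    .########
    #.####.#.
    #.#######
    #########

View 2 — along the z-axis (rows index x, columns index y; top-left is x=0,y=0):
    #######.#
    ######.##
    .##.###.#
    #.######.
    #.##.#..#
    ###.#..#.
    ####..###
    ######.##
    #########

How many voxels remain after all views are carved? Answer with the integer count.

|visual hull| = 449

full grid |V| = 729
after view 1 [x-axis, 64 of 81 cells solid] → remaining = 576
after view 2 [z-axis, 63 of 81 cells solid] → remaining = 449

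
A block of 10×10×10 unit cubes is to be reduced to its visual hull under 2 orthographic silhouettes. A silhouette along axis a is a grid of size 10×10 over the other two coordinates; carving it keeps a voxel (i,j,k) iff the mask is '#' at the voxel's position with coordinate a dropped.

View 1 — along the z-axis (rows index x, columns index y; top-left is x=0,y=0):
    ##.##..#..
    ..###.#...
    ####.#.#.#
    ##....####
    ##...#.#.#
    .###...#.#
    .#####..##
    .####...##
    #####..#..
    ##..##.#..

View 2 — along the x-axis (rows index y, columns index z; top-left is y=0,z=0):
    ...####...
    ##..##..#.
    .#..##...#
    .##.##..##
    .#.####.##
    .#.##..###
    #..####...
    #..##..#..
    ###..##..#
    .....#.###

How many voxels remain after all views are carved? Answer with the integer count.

initial block: 10^3 = 1000
step 1: project along z, AND mask (56/100) → |grid| = 560
step 2: project along x, AND mask (51/100) → |grid| = 281

|visual hull| = 281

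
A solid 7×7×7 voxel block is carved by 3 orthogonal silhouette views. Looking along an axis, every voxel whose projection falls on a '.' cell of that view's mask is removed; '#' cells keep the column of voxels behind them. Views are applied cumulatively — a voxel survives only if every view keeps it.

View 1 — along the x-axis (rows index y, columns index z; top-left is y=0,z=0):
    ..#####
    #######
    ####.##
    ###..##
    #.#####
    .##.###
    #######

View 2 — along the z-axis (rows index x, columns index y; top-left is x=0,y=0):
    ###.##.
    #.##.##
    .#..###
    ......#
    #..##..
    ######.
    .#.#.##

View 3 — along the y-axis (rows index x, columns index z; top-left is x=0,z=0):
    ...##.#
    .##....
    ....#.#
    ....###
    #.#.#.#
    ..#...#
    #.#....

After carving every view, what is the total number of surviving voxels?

initial block: 7^3 = 343
[1] x-view keeps 41 columns → grid now 287
[2] z-view keeps 28 columns → grid now 163
[3] y-view keeps 18 columns → grid now 62

|visual hull| = 62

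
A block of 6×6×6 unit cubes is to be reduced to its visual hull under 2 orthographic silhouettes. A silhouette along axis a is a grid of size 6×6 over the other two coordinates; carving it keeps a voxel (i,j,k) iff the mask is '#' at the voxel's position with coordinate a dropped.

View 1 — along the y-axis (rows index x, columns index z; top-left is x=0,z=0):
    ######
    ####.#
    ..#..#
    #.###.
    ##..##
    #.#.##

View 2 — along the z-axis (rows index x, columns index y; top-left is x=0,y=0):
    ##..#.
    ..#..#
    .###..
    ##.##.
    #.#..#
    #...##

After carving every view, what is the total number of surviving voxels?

initial block: 6^3 = 216
step 1: project along y, AND mask (25/36) → |grid| = 150
step 2: project along z, AND mask (18/36) → |grid| = 74

remaining voxels: 74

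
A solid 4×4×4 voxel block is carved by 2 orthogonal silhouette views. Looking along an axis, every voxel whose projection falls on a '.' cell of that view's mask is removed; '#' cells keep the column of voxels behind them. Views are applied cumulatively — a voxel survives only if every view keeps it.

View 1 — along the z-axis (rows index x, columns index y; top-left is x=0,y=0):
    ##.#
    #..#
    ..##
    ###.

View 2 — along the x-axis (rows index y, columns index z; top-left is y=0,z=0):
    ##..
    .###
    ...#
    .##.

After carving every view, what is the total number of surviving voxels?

full grid |V| = 64
[1] z-view keeps 10 columns → grid now 40
[2] x-view keeps 8 columns → grid now 20

20 voxels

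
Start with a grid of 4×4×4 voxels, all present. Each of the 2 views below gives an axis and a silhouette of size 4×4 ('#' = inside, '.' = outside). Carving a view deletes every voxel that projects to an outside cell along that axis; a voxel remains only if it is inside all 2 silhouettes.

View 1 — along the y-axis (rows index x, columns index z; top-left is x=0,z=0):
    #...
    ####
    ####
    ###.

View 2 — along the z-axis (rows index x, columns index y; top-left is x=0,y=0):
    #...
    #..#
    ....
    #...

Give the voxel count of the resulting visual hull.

start: 4×4×4 = 64 voxels
[1] y-view keeps 12 columns → grid now 48
[2] z-view keeps 4 columns → grid now 12

|visual hull| = 12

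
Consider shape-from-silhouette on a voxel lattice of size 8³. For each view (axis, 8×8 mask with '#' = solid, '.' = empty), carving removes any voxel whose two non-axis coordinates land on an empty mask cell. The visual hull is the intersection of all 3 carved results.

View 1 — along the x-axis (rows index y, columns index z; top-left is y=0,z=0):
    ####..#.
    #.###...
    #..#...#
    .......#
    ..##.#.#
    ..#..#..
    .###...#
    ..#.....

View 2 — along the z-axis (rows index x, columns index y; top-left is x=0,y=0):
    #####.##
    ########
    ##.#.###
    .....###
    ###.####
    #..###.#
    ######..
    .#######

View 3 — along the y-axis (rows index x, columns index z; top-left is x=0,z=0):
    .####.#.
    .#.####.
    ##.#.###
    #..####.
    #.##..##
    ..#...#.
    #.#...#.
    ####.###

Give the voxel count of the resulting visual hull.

start: 8×8×8 = 512 voxels
after view 1 [x-axis, 24 of 64 cells solid] → remaining = 192
after view 2 [z-axis, 49 of 64 cells solid] → remaining = 144
after view 3 [y-axis, 38 of 64 cells solid] → remaining = 87

|visual hull| = 87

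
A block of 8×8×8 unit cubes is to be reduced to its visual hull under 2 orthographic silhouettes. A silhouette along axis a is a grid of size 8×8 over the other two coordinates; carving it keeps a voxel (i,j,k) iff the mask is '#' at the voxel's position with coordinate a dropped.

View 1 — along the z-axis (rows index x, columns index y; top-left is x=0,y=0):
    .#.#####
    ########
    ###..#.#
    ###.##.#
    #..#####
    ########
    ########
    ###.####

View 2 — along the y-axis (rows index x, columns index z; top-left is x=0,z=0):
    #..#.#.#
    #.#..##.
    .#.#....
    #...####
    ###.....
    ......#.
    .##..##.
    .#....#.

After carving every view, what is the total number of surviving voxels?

initial block: 8^3 = 512
step 1: project along z, AND mask (54/64) → |grid| = 432
step 2: project along y, AND mask (25/64) → |grid| = 168

168 voxels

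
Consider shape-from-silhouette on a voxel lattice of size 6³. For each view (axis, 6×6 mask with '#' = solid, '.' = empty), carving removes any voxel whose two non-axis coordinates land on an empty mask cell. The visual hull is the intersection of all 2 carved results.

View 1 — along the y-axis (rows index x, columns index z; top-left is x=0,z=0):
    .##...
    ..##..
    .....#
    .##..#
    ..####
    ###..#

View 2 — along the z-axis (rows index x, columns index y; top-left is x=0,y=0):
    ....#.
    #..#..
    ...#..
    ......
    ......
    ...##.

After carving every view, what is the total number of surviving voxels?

voxel count = 15

initial block: 6^3 = 216
carve view 1 (along y, XZ-mask fill 16/36): 96 voxels remain
carve view 2 (along z, XY-mask fill 6/36): 15 voxels remain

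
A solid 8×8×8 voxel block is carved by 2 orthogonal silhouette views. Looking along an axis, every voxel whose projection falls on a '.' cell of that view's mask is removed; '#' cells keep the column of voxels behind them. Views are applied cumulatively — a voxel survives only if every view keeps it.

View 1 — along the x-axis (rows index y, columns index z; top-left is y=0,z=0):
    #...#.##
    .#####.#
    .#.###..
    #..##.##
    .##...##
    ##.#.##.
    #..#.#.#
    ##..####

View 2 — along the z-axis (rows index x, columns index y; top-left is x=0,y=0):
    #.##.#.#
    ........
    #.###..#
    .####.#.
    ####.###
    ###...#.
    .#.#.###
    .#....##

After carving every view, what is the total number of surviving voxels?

|visual hull| = 164

start: 8×8×8 = 512 voxels
V1 x: intersect with YZ mask (38 set) -- 304 left
V2 z: intersect with XY mask (34 set) -- 164 left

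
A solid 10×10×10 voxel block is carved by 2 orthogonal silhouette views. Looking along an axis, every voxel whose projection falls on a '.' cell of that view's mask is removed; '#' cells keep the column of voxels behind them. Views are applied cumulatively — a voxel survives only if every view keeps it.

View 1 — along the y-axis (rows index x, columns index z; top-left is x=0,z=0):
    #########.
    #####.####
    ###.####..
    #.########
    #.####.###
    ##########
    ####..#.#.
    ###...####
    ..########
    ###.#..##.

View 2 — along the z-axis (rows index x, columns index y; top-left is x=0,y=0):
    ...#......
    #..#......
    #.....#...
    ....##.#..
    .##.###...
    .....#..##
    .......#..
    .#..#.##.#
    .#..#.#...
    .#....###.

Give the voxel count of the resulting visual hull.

227 voxels

before carving: 1000 voxels (10×10×10)
V1 y: intersect with XZ mask (79 set) -- 790 left
V2 z: intersect with XY mask (29 set) -- 227 left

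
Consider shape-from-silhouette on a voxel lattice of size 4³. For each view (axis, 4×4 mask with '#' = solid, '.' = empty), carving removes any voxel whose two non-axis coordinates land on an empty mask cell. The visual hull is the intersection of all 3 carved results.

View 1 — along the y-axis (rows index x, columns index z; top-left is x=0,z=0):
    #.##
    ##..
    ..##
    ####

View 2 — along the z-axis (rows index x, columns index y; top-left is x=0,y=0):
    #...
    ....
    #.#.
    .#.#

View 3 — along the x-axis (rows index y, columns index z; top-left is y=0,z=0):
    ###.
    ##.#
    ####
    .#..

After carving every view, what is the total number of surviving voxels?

full grid |V| = 64
V1 y: intersect with XZ mask (11 set) -- 44 left
V2 z: intersect with XY mask (5 set) -- 15 left
V3 x: intersect with YZ mask (11 set) -- 9 left

voxel count = 9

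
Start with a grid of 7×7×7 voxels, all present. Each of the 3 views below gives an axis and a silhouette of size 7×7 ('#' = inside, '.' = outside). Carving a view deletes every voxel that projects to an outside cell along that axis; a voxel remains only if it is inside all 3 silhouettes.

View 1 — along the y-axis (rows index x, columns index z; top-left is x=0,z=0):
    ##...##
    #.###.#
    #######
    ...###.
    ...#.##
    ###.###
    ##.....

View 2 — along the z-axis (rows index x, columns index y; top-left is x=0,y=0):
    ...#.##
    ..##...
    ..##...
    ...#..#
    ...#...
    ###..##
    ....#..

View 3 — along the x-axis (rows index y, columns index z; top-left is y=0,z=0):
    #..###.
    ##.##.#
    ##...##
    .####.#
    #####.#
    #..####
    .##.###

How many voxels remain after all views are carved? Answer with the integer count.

remaining voxels: 51

full grid |V| = 343
after view 1 [y-axis, 30 of 49 cells solid] → remaining = 210
after view 2 [z-axis, 16 of 49 cells solid] → remaining = 77
after view 3 [x-axis, 34 of 49 cells solid] → remaining = 51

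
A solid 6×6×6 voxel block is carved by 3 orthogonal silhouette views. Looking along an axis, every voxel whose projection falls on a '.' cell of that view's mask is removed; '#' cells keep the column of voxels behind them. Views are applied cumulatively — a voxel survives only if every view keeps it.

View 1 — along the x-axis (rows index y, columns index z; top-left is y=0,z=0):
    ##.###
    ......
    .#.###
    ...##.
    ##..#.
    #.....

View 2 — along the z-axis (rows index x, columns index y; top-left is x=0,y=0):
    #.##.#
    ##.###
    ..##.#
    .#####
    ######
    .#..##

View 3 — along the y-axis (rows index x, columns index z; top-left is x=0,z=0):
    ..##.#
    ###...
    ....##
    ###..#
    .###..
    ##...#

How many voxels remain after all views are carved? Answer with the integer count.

|visual hull| = 27

before carving: 216 voxels (6×6×6)
carve view 1 (along x, YZ-mask fill 15/36): 90 voxels remain
carve view 2 (along z, XY-mask fill 26/36): 59 voxels remain
carve view 3 (along y, XZ-mask fill 18/36): 27 voxels remain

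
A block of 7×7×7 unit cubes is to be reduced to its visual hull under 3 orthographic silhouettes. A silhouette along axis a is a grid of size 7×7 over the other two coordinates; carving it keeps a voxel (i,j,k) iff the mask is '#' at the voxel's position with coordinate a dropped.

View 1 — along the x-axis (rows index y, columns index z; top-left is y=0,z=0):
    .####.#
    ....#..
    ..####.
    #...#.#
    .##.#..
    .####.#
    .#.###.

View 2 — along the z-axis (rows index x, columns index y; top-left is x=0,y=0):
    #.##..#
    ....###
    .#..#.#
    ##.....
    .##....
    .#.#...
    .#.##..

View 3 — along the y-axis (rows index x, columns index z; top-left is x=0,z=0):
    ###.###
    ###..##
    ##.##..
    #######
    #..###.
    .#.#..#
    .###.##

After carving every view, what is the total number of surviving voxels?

40 voxels

initial block: 7^3 = 343
V1 x: intersect with YZ mask (25 set) -- 175 left
V2 z: intersect with XY mask (19 set) -- 58 left
V3 y: intersect with XZ mask (34 set) -- 40 left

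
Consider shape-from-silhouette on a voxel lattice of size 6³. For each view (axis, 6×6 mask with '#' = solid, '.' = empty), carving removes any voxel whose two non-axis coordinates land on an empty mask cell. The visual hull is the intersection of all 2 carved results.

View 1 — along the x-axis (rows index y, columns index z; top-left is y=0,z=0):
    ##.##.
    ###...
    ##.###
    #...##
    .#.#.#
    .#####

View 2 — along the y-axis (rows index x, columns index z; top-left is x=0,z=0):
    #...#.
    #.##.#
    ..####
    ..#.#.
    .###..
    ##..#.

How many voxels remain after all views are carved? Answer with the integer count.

|visual hull| = 66

initial block: 6^3 = 216
after view 1 [x-axis, 23 of 36 cells solid] → remaining = 138
after view 2 [y-axis, 18 of 36 cells solid] → remaining = 66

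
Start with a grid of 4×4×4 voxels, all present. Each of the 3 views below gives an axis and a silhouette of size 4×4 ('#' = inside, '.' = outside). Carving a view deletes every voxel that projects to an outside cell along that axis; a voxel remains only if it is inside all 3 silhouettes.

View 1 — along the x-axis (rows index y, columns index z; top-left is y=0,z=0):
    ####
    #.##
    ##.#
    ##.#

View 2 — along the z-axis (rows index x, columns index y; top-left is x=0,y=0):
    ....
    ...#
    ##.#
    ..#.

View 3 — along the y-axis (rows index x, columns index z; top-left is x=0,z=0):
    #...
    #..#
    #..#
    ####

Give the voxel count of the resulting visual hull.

initial block: 4^3 = 64
V1 x: intersect with YZ mask (13 set) -- 52 left
V2 z: intersect with XY mask (5 set) -- 16 left
V3 y: intersect with XZ mask (9 set) -- 11 left

remaining voxels: 11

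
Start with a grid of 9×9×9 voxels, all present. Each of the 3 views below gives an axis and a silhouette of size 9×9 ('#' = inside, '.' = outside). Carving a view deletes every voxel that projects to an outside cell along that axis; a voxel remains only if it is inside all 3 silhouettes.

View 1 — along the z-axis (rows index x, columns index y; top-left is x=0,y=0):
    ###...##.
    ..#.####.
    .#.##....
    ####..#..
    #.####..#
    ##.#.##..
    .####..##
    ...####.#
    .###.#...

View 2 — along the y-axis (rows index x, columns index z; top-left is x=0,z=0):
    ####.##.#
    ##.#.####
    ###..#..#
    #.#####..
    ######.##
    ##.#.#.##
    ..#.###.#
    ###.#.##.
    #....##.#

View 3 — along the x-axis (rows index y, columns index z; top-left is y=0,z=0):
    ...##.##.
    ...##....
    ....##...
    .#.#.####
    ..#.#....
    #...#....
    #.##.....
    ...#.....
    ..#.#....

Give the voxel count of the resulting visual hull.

initial block: 9^3 = 729
after view 1 [z-axis, 44 of 81 cells solid] → remaining = 396
after view 2 [y-axis, 54 of 81 cells solid] → remaining = 269
after view 3 [x-axis, 24 of 81 cells solid] → remaining = 83

|visual hull| = 83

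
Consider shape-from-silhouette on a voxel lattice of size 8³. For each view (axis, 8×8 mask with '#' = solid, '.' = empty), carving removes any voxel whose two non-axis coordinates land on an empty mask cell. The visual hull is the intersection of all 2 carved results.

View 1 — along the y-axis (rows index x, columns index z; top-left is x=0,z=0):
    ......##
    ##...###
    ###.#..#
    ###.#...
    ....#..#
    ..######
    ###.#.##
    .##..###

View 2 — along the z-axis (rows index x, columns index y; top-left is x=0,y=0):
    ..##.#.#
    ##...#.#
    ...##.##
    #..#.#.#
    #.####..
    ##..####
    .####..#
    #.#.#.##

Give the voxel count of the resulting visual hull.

initial block: 8^3 = 512
carve view 1 (along y, XZ-mask fill 35/64): 280 voxels remain
carve view 2 (along z, XY-mask fill 37/64): 165 voxels remain

|visual hull| = 165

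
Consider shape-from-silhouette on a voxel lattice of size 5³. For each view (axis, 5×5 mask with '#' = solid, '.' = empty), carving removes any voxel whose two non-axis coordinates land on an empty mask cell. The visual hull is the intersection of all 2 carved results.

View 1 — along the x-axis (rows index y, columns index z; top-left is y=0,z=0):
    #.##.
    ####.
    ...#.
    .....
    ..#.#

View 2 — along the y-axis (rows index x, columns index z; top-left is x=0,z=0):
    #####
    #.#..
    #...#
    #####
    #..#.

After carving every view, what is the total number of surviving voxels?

start: 5×5×5 = 125 voxels
[1] x-view keeps 10 columns → grid now 50
[2] y-view keeps 16 columns → grid now 33

remaining voxels: 33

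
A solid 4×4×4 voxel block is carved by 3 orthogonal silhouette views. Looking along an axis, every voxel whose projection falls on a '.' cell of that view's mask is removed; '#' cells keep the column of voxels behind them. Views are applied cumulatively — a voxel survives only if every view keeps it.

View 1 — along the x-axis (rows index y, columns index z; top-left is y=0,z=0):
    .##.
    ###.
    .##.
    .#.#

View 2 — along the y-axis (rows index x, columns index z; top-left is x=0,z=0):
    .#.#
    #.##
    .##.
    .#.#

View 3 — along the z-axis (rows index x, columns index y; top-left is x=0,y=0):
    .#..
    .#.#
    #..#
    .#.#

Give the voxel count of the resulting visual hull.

start: 4×4×4 = 64 voxels
V1 x: intersect with YZ mask (9 set) -- 36 left
V2 y: intersect with XZ mask (9 set) -- 22 left
V3 z: intersect with XY mask (7 set) -- 10 left

|visual hull| = 10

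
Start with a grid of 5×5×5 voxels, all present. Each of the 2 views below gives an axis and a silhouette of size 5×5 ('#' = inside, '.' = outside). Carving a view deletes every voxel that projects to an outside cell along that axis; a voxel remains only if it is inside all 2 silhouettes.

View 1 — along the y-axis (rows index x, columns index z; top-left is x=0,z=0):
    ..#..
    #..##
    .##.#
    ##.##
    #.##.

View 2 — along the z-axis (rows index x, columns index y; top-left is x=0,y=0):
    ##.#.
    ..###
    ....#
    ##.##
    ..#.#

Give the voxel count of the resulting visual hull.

remaining voxels: 37

initial block: 5^3 = 125
step 1: project along y, AND mask (14/25) → |grid| = 70
step 2: project along z, AND mask (13/25) → |grid| = 37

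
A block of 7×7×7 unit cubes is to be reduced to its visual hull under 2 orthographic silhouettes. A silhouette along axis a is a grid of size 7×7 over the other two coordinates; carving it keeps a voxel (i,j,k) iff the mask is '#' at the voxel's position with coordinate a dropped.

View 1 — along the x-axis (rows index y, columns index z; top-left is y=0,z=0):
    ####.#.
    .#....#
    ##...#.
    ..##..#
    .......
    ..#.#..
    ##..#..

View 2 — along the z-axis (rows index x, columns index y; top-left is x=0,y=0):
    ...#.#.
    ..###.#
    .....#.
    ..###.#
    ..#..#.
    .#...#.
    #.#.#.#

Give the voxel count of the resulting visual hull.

start: 7×7×7 = 343 voxels
after view 1 [x-axis, 18 of 49 cells solid] → remaining = 126
after view 2 [z-axis, 19 of 49 cells solid] → remaining = 45

remaining voxels: 45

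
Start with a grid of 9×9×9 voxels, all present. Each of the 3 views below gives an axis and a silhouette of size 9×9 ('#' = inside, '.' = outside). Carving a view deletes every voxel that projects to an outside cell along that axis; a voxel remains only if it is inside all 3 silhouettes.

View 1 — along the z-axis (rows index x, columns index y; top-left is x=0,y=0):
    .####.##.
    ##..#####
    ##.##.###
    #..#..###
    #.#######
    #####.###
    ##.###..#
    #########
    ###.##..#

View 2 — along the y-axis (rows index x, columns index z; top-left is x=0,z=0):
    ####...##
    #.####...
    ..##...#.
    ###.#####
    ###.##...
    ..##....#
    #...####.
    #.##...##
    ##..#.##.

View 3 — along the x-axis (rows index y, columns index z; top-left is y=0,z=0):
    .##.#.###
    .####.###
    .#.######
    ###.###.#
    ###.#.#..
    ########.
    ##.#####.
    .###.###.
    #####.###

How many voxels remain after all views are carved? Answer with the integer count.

before carving: 729 voxels (9×9×9)
V1 z: intersect with XY mask (62 set) -- 558 left
V2 y: intersect with XZ mask (45 set) -- 301 left
V3 x: intersect with YZ mask (61 set) -- 219 left

voxel count = 219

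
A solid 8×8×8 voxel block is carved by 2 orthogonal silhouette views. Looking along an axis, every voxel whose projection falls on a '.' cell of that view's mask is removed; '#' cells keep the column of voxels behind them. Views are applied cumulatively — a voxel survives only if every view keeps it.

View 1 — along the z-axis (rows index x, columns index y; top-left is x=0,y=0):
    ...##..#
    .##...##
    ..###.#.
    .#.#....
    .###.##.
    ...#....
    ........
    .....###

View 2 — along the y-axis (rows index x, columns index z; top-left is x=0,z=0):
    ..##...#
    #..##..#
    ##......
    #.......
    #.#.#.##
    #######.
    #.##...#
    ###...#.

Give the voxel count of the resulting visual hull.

before carving: 512 voxels (8×8×8)
V1 z: intersect with XY mask (22 set) -- 176 left
V2 y: intersect with XZ mask (30 set) -- 79 left

79 voxels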